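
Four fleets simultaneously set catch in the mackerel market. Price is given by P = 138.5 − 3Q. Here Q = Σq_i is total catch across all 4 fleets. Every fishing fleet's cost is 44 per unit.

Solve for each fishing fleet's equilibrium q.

6.3

A representative fishing fleet's profit is π_i = q_i(138.5 − 3Q) − 44q_i, with Q = q_i + Σ_{j≠i} q_j.
First-order condition: 94.5 − 6q_i − 3Σ_{j≠i} q_j = 0.
With identical fishing fleets, set every q_j = q: then 94.5 − 6q − 9q = 0, i.e. q = 94.5/15 = 6.3.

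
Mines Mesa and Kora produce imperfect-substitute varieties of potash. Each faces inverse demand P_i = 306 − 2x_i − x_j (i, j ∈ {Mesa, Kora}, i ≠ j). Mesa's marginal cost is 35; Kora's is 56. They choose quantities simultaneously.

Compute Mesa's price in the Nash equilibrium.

146.2

Mine Mesa's profit: π = x_{Mesa}(306 − 2x_{Mesa} − x_{Kora}) − 35x_{Mesa}.
∂π/∂x_{Mesa} = 271 − 4x_{Mesa} − x_{Kora} = 0 ⇒ x_{Mesa} = 67.75 − 0.25x_{Kora}.
Similarly x_{Kora} = 62.5 − 0.25x_{Mesa}.
Plugging x_{Kora} into Mesa's best response: x_{Mesa} = 67.75 − 0.25(62.5 − 0.25x_{Mesa}) ⇒ 0.9375x_{Mesa} = 52.125, so x_{Mesa} = 55.6.
Then x_{Kora} = 62.5 − 0.25·55.6 = 48.6.
P_{Mesa} = 306 − 2·55.6 − 48.6 = 146.2.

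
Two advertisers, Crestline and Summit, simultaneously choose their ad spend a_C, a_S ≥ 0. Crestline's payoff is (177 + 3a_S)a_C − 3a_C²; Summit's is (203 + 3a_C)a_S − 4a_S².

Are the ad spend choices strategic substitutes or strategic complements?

Expanding Crestline's payoff: 177a_C + 3a_Sa_C − 3a_C².
∂π/∂a_C = 177 + 3a_S − 6a_C = 0, so a_C = 29.5 + 0.5a_S.
The best-response slope da_C/da_S = 0.5 > 0: the reaction function is upward-sloping, so the choices are strategic complements.

strategic complements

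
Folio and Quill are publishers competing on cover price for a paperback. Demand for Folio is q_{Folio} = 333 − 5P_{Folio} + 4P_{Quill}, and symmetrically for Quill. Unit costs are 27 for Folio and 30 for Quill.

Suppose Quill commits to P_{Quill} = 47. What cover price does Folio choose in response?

65.6

Folio's profit: π = (P_{Folio} − 27)(333 − 5P_{Folio} + 4P_{Quill}).
∂π/∂P_{Folio} = 468 − 10P_{Folio} + 4P_{Quill} = 0 ⇒ P_{Folio} = 46.8 + 0.4P_{Quill}.
At P_{Quill} = 47: P_{Folio} = 46.8 + 0.4·47 = 65.6.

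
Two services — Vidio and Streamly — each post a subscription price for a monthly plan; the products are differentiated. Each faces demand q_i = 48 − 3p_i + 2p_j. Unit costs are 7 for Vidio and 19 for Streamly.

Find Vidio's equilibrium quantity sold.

Vidio's profit: π = (p_{Vidio} − 7)(48 − 3p_{Vidio} + 2p_{Streamly}).
∂π/∂p_{Vidio} = 69 − 6p_{Vidio} + 2p_{Streamly} = 0 ⇒ p_{Vidio} = 11.5 + (1/3)p_{Streamly}.
Similarly p_{Streamly} = 17.5 + (1/3)p_{Vidio}.
Solving the two reaction functions simultaneously: (1 − (1/3)(1/3))p_{Vidio} = 11.5 + (1/3)·17.5, so (8/9)p_{Vidio} = 52/3 and p_{Vidio} = 19.5.
Then p_{Streamly} = 17.5 + (1/3)·19.5 = 24.
q_{Vidio} = 48 − 3·19.5 + 2·24 = 37.5.

37.5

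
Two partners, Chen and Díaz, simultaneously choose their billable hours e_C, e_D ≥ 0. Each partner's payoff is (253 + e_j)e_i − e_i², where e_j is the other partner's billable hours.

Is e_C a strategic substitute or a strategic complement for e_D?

strategic complements

Chen's payoff is (253 + e_D)e_C − e_C².
∂π/∂e_C = 253 + e_D − 2e_C = 0, so e_C = 126.5 + 0.5e_D.
The best-response slope de_C/de_D = 0.5 > 0: the reaction function is upward-sloping, so the choices are strategic complements.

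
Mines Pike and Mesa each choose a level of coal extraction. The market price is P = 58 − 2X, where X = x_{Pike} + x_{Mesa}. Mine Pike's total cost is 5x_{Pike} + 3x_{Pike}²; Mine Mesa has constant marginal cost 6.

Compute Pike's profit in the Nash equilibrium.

Mine Pike's profit: π = x_{Pike}(58 − 2(x_{Pike} + x_{Mesa})) − 5x_{Pike} − 3x_{Pike}².
∂π/∂x_{Pike} = 53 − 10x_{Pike} − 2x_{Mesa} = 0, so x_{Pike} = 5.3 − 0.2x_{Mesa}.
For Mesa: ∂π/∂x_{Mesa} = 52 − 4x_{Mesa} − 2x_{Pike} = 0 ⇒ x_{Mesa} = 13 − 0.5x_{Pike}.
Plugging x_{Mesa} into Pike's best response: x_{Pike} = 5.3 − 0.2(13 − 0.5x_{Pike}) ⇒ 0.9x_{Pike} = 2.7, so x_{Pike} = 3.
Then x_{Mesa} = 13 − 0.5·3 = 11.5.
Price P = 58 − 2·14.5 = 29.
Pike's profit: (29 − 5)·3 − 3(3)² = 45.

45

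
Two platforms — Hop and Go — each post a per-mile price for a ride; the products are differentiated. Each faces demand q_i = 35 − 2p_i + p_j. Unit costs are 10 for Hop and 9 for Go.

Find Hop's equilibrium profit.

Hop's profit: π = (p_{Hop} − 10)(35 − 2p_{Hop} + p_{Go}).
∂π/∂p_{Hop} = 55 − 4p_{Hop} + p_{Go} = 0 ⇒ p_{Hop} = 13.75 + 0.25p_{Go}.
Similarly p_{Go} = 13.25 + 0.25p_{Hop}.
Plugging p_{Go} into Hop's best response: p_{Hop} = 13.75 + 0.25(13.25 + 0.25p_{Hop}) ⇒ 0.9375p_{Hop} = 17.0625, so p_{Hop} = 18.2.
Then p_{Go} = 13.25 + 0.25·18.2 = 17.8.
q_{Hop} = 35 − 2·18.2 + 17.8 = 16.4.
Profit = (18.2 − 10)·16.4 = 134.48.

134.48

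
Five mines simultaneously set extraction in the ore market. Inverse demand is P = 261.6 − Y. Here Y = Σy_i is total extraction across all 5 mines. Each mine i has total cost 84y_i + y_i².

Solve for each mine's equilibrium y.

A representative mine's profit is π_i = y_i(261.6 − Y) − 84y_i − y_i², with Y = y_i + Σ_{j≠i} y_j.
First-order condition: 177.6 − 4y_i − Σ_{j≠i} y_j = 0.
Imposing symmetry (y_j = y for all j) turns Σ_{j≠i} y_j into 4y, so 177.6 = 8y and y = 22.2.

22.2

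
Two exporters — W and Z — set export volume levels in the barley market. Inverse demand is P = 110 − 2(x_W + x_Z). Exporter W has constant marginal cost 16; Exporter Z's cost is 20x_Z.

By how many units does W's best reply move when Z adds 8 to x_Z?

-4

Exporter W's profit: π = x_W(110 − 2(x_W + x_Z)) − 16x_W.
∂π/∂x_W = 94 − 4x_W − 2x_Z = 0, so x_W = 23.5 − 0.5x_Z.
The reaction-function slope is −0.5, so an 8-unit rise in x_Z moves x_W by −0.5 × 8 = −4. W's best response falls — the actions are strategic substitutes.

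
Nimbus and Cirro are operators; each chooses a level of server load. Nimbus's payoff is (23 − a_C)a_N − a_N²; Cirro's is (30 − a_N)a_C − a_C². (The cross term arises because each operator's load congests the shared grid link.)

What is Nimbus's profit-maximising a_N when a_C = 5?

Expanding Nimbus's payoff: 23a_N − a_Ca_N − a_N².
∂π/∂a_N = 23 − a_C − 2a_N = 0, so a_N = 11.5 − 0.5a_C.
At a_C = 5: a_N = 11.5 − 0.5·5 = 9.

9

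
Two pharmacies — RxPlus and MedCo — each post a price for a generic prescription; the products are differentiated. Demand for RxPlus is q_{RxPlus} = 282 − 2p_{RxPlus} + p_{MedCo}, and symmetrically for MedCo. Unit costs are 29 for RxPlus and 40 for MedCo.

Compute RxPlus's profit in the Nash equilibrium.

14723.28

RxPlus's profit: π = (p_{RxPlus} − 29)(282 − 2p_{RxPlus} + p_{MedCo}).
∂π/∂p_{RxPlus} = 340 − 4p_{RxPlus} + p_{MedCo} = 0 ⇒ p_{RxPlus} = 85 + 0.25p_{MedCo}.
Similarly p_{MedCo} = 90.5 + 0.25p_{RxPlus}.
Solving the two reaction functions simultaneously: (1 − (0.25)(0.25))p_{RxPlus} = 85 + 0.25·90.5, so 0.9375p_{RxPlus} = 107.625 and p_{RxPlus} = 114.8.
Then p_{MedCo} = 90.5 + 0.25·114.8 = 119.2.
q_{RxPlus} = 282 − 2·114.8 + 119.2 = 171.6.
Profit = (114.8 − 29)·171.6 = 14723.28.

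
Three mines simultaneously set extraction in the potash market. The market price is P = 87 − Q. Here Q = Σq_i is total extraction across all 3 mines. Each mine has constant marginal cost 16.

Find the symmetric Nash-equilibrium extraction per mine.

A representative mine's profit is π_i = q_i(87 − Q) − 16q_i, with Q = q_i + Σ_{j≠i} q_j.
First-order condition: 71 − 2q_i − Σ_{j≠i} q_j = 0.
In a symmetric equilibrium every mine chooses the same q, so Σ_{j≠i} q_j = 2q. The condition becomes 71 − 4q = 0, giving q = 71/4 = 17.75.

17.75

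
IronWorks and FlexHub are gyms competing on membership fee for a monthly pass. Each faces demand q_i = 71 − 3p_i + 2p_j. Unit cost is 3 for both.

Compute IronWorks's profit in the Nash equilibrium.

867

IronWorks's profit: π = (p_{IronWorks} − 3)(71 − 3p_{IronWorks} + 2p_{FlexHub}).
∂π/∂p_{IronWorks} = 80 − 6p_{IronWorks} + 2p_{FlexHub} = 0 ⇒ p_{IronWorks} = 40/3 + (1/3)p_{FlexHub}.
By symmetry p_{FlexHub} = p_{IronWorks}; substituting into the reaction function, (2/3)p_{IronWorks} = 40/3 and p_{IronWorks} = 20.
q_{IronWorks} = 71 − 3·20 + 2·20 = 51.
Profit = (20 − 3)·51 = 867.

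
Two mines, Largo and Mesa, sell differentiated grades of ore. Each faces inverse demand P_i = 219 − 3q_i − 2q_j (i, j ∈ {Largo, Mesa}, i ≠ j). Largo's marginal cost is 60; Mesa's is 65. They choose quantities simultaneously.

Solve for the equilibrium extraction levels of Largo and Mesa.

Mine Largo's profit: π = q_{Largo}(219 − 3q_{Largo} − 2q_{Mesa}) − 60q_{Largo}.
∂π/∂q_{Largo} = 159 − 6q_{Largo} − 2q_{Mesa} = 0 ⇒ q_{Largo} = 26.5 − (1/3)q_{Mesa}.
Similarly q_{Mesa} = 77/3 − (1/3)q_{Largo}.
Substituting the second reaction function into the first: q_{Largo} = 26.5 − (1/3)(77/3 − (1/3)q_{Largo}), which gives (8/9)q_{Largo} = 323/18 ⇒ q_{Largo} = 20.1875.
Then q_{Mesa} = 77/3 − (1/3)·20.1875 = 18.9375.

20.1875, 18.9375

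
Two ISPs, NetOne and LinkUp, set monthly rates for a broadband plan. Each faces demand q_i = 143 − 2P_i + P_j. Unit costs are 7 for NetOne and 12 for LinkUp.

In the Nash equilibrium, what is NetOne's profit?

4232

NetOne's profit: π = (P_{NetOne} − 7)(143 − 2P_{NetOne} + P_{LinkUp}).
∂π/∂P_{NetOne} = 157 − 4P_{NetOne} + P_{LinkUp} = 0 ⇒ P_{NetOne} = 39.25 + 0.25P_{LinkUp}.
Similarly P_{LinkUp} = 41.75 + 0.25P_{NetOne}.
Plugging P_{LinkUp} into NetOne's best response: P_{NetOne} = 39.25 + 0.25(41.75 + 0.25P_{NetOne}) ⇒ 0.9375P_{NetOne} = 49.6875, so P_{NetOne} = 53.
Then P_{LinkUp} = 41.75 + 0.25·53 = 55.
q_{NetOne} = 143 − 2·53 + 55 = 92.
Profit = (53 − 7)·92 = 4232.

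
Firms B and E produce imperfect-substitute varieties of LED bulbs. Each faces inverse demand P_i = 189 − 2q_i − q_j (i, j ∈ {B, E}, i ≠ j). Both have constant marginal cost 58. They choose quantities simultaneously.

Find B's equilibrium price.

Firm B's profit: π = q_B(189 − 2q_B − q_E) − 58q_B.
∂π/∂q_B = 131 − 4q_B − q_E = 0 ⇒ q_B = 32.75 − 0.25q_E.
Setting q_B = q_E in the reaction function: q_B = 32.75 − 0.25q_B, so q_B = 32.75 / 1.25 = 26.2.
P_B = 189 − 2·26.2 − 26.2 = 110.4.

110.4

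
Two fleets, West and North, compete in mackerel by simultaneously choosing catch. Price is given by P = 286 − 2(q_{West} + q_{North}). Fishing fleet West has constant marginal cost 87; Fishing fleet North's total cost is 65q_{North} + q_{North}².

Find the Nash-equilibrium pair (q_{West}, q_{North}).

37.6, 24.3

Fishing fleet West's profit: π = q_{West}(286 − 2(q_{West} + q_{North})) − 87q_{West}.
∂π/∂q_{West} = 199 − 4q_{West} − 2q_{North} = 0, so q_{West} = 49.75 − 0.5q_{North}.
For North: ∂π/∂q_{North} = 221 − 6q_{North} − 2q_{West} = 0 ⇒ q_{North} = 221/6 − (1/3)q_{West}.
Solving the two reaction functions simultaneously: (1 − (−0.5)(−1/3))q_{West} = 49.75 − 0.5·(221/6), so (5/6)q_{West} = 94/3 and q_{West} = 37.6.
Then q_{North} = 221/6 − (1/3)·37.6 = 24.3.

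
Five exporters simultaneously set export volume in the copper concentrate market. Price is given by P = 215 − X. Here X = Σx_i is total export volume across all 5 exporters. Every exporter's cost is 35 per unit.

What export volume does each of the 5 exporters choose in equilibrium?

A representative exporter's profit is π_i = x_i(215 − X) − 35x_i, with X = x_i + Σ_{j≠i} x_j.
First-order condition: 180 − 2x_i − Σ_{j≠i} x_j = 0.
In a symmetric equilibrium every exporter chooses the same x, so Σ_{j≠i} x_j = 4x. The condition becomes 180 − 6x = 0, giving x = 180/6 = 30.

30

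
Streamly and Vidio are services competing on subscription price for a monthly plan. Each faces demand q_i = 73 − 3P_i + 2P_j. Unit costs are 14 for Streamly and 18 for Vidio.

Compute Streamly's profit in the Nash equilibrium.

720.75

Streamly's profit: π = (P_{Streamly} − 14)(73 − 3P_{Streamly} + 2P_{Vidio}).
∂π/∂P_{Streamly} = 115 − 6P_{Streamly} + 2P_{Vidio} = 0 ⇒ P_{Streamly} = 115/6 + (1/3)P_{Vidio}.
Similarly P_{Vidio} = 127/6 + (1/3)P_{Streamly}.
Plugging P_{Vidio} into Streamly's best response: P_{Streamly} = 115/6 + (1/3)(127/6 + (1/3)P_{Streamly}) ⇒ (8/9)P_{Streamly} = 236/9, so P_{Streamly} = 29.5.
Then P_{Vidio} = 127/6 + (1/3)·29.5 = 31.
q_{Streamly} = 73 − 3·29.5 + 2·31 = 46.5.
Profit = (29.5 − 14)·46.5 = 720.75.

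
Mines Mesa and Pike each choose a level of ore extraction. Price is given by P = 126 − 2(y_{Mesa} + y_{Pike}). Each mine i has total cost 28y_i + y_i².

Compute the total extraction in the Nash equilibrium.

24.5

Mine Mesa's profit: π = y_{Mesa}(126 − 2(y_{Mesa} + y_{Pike})) − 28y_{Mesa} − y_{Mesa}².
∂π/∂y_{Mesa} = 98 − 6y_{Mesa} − 2y_{Pike} = 0, so y_{Mesa} = 49/3 − (1/3)y_{Pike}.
The game is symmetric, so in equilibrium y_{Pike} = y_{Mesa}: the reaction function gives (4/3)y_{Mesa} = 49/3, hence y_{Mesa} = 12.25.
Total extraction: 12.25 + 12.25 = 24.5.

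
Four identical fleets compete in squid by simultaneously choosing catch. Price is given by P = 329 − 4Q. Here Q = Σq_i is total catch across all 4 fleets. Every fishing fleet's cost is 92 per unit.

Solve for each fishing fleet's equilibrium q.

11.85

A representative fishing fleet's profit is π_i = q_i(329 − 4Q) − 92q_i, with Q = q_i + Σ_{j≠i} q_j.
First-order condition: 237 − 8q_i − 4Σ_{j≠i} q_j = 0.
With identical fishing fleets, set every q_j = q: then 237 − 8q − 12q = 0, i.e. q = 237/20 = 11.85.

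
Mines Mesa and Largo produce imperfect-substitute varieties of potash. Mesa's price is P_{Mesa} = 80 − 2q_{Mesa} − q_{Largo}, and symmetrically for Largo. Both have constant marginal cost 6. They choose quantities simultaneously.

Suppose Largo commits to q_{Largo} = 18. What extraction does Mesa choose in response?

14

Mine Mesa's profit: π = q_{Mesa}(80 − 2q_{Mesa} − q_{Largo}) − 6q_{Mesa}.
∂π/∂q_{Mesa} = 74 − 4q_{Mesa} − q_{Largo} = 0 ⇒ q_{Mesa} = 18.5 − 0.25q_{Largo}.
At q_{Largo} = 18: q_{Mesa} = 18.5 − 0.25·18 = 14.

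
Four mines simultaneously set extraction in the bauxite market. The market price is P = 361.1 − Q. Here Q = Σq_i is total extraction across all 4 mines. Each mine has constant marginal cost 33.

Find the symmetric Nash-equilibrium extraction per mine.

65.62

A representative mine's profit is π_i = q_i(361.1 − Q) − 33q_i, with Q = q_i + Σ_{j≠i} q_j.
First-order condition: 328.1 − 2q_i − Σ_{j≠i} q_j = 0.
With identical mines, set every q_j = q: then 328.1 − 2q − 3q = 0, i.e. q = 328.1/5 = 65.62.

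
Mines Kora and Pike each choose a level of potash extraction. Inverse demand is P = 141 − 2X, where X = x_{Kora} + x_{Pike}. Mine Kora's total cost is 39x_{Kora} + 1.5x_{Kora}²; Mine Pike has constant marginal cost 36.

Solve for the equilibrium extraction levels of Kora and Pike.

8.25, 22.125

Mine Kora's profit: π = x_{Kora}(141 − 2(x_{Kora} + x_{Pike})) − 39x_{Kora} − 1.5x_{Kora}².
∂π/∂x_{Kora} = 102 − 7x_{Kora} − 2x_{Pike} = 0, so x_{Kora} = 102/7 − (2/7)x_{Pike}.
For Pike: ∂π/∂x_{Pike} = 105 − 4x_{Pike} − 2x_{Kora} = 0 ⇒ x_{Pike} = 26.25 − 0.5x_{Kora}.
Plugging x_{Pike} into Kora's best response: x_{Kora} = 102/7 − (2/7)(26.25 − 0.5x_{Kora}) ⇒ (6/7)x_{Kora} = 99/14, so x_{Kora} = 8.25.
Then x_{Pike} = 26.25 − 0.5·8.25 = 22.125.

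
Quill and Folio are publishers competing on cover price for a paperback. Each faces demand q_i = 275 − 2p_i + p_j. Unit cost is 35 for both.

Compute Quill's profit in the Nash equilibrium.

12800

Quill's profit: π = (p_{Quill} − 35)(275 − 2p_{Quill} + p_{Folio}).
∂π/∂p_{Quill} = 345 − 4p_{Quill} + p_{Folio} = 0 ⇒ p_{Quill} = 86.25 + 0.25p_{Folio}.
By symmetry p_{Folio} = p_{Quill}; substituting into the reaction function, 0.75p_{Quill} = 86.25 and p_{Quill} = 115.
q_{Quill} = 275 − 2·115 + 115 = 160.
Profit = (115 − 35)·160 = 12800.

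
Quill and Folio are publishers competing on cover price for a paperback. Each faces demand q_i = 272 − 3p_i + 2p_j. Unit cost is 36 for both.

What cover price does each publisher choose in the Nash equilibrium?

95

Quill's profit: π = (p_{Quill} − 36)(272 − 3p_{Quill} + 2p_{Folio}).
∂π/∂p_{Quill} = 380 − 6p_{Quill} + 2p_{Folio} = 0 ⇒ p_{Quill} = 190/3 + (1/3)p_{Folio}.
The game is symmetric, so in equilibrium p_{Folio} = p_{Quill}: the reaction function gives (2/3)p_{Quill} = 190/3, hence p_{Quill} = 95.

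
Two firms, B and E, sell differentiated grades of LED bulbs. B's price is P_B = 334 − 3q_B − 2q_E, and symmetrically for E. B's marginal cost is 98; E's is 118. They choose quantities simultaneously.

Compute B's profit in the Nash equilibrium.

Firm B's profit: π = q_B(334 − 3q_B − 2q_E) − 98q_B.
∂π/∂q_B = 236 − 6q_B − 2q_E = 0 ⇒ q_B = 118/3 − (1/3)q_E.
Similarly q_E = 36 − (1/3)q_B.
Substituting the second reaction function into the first: q_B = 118/3 − (1/3)(36 − (1/3)q_B), which gives (8/9)q_B = 82/3 ⇒ q_B = 30.75.
Then q_E = 36 − (1/3)·30.75 = 25.75.
P_B = 334 − 3·30.75 − 2·25.75 = 190.25.
Profit = (190.25 − 98)·30.75 = 2836.6875.

2836.6875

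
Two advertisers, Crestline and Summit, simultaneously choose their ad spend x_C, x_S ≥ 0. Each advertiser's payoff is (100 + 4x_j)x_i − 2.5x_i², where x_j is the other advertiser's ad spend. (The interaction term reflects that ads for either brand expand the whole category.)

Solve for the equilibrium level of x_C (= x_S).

100

Crestline's payoff is (100 + 4x_S)x_C − 2.5x_C².
∂π/∂x_C = 100 + 4x_S − 5x_C = 0, so x_C = 20 + 0.8x_S.
Setting x_C = x_S in the reaction function: x_C = 20 + 0.8x_C, so x_C = 20 / 0.2 = 100.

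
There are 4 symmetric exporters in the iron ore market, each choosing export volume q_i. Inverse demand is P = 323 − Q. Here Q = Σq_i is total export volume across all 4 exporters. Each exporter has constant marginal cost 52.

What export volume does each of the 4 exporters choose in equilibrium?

A representative exporter's profit is π_i = q_i(323 − Q) − 52q_i, with Q = q_i + Σ_{j≠i} q_j.
First-order condition: 271 − 2q_i − Σ_{j≠i} q_j = 0.
Imposing symmetry (q_j = q for all j) turns Σ_{j≠i} q_j into 3q, so 271 = 5q and q = 54.2.

54.2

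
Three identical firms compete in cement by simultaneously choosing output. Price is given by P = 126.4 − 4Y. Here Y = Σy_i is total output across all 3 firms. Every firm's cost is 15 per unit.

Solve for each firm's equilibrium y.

6.9625

A representative firm's profit is π_i = y_i(126.4 − 4Y) − 15y_i, with Y = y_i + Σ_{j≠i} y_j.
First-order condition: 111.4 − 8y_i − 4Σ_{j≠i} y_j = 0.
Imposing symmetry (y_j = y for all j) turns Σ_{j≠i} y_j into 2y, so 111.4 = 16y and y = 6.9625.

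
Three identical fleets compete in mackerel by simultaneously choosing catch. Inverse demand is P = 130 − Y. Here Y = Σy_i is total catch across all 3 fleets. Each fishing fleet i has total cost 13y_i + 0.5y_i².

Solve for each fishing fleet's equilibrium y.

23.4

A representative fishing fleet's profit is π_i = y_i(130 − Y) − 13y_i − 0.5y_i², with Y = y_i + Σ_{j≠i} y_j.
First-order condition: 117 − 3y_i − Σ_{j≠i} y_j = 0.
Imposing symmetry (y_j = y for all j) turns Σ_{j≠i} y_j into 2y, so 117 = 5y and y = 23.4.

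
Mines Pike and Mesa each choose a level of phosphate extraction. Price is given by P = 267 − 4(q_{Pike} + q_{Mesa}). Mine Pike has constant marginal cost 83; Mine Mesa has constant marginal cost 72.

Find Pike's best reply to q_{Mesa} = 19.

13.5

Mine Pike's profit: π = q_{Pike}(267 − 4(q_{Pike} + q_{Mesa})) − 83q_{Pike}.
∂π/∂q_{Pike} = 184 − 8q_{Pike} − 4q_{Mesa} = 0, so q_{Pike} = 23 − 0.5q_{Mesa}.
At q_{Mesa} = 19: q_{Pike} = 23 − 0.5·19 = 13.5.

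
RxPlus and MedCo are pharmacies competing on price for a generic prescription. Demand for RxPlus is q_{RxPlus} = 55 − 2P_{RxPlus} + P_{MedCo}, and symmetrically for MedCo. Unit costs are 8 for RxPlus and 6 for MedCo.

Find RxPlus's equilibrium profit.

474.32

RxPlus's profit: π = (P_{RxPlus} − 8)(55 − 2P_{RxPlus} + P_{MedCo}).
∂π/∂P_{RxPlus} = 71 − 4P_{RxPlus} + P_{MedCo} = 0 ⇒ P_{RxPlus} = 17.75 + 0.25P_{MedCo}.
Similarly P_{MedCo} = 16.75 + 0.25P_{RxPlus}.
Plugging P_{MedCo} into RxPlus's best response: P_{RxPlus} = 17.75 + 0.25(16.75 + 0.25P_{RxPlus}) ⇒ 0.9375P_{RxPlus} = 21.9375, so P_{RxPlus} = 23.4.
Then P_{MedCo} = 16.75 + 0.25·23.4 = 22.6.
q_{RxPlus} = 55 − 2·23.4 + 22.6 = 30.8.
Profit = (23.4 − 8)·30.8 = 474.32.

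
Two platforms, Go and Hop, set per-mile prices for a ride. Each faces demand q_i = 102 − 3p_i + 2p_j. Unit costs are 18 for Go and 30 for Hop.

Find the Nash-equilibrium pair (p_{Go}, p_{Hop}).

Go's profit: π = (p_{Go} − 18)(102 − 3p_{Go} + 2p_{Hop}).
∂π/∂p_{Go} = 156 − 6p_{Go} + 2p_{Hop} = 0 ⇒ p_{Go} = 26 + (1/3)p_{Hop}.
Similarly p_{Hop} = 32 + (1/3)p_{Go}.
Solving the two reaction functions simultaneously: (1 − (1/3)(1/3))p_{Go} = 26 + (1/3)·32, so (8/9)p_{Go} = 110/3 and p_{Go} = 41.25.
Then p_{Hop} = 32 + (1/3)·41.25 = 45.75.

41.25, 45.75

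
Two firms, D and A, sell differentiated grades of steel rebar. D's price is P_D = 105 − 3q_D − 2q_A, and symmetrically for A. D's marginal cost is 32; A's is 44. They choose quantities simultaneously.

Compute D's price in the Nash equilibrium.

Firm D's profit: π = q_D(105 − 3q_D − 2q_A) − 32q_D.
∂π/∂q_D = 73 − 6q_D − 2q_A = 0 ⇒ q_D = 73/6 − (1/3)q_A.
Similarly q_A = 61/6 − (1/3)q_D.
Solving the two reaction functions simultaneously: (1 − (−1/3)(−1/3))q_D = 73/6 − (1/3)·(61/6), so (8/9)q_D = 79/9 and q_D = 9.875.
Then q_A = 61/6 − (1/3)·9.875 = 6.875.
P_D = 105 − 3·9.875 − 2·6.875 = 61.625.

61.625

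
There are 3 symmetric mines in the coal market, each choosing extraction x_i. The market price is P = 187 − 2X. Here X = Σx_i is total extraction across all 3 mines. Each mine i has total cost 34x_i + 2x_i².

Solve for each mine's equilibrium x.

12.75

A representative mine's profit is π_i = x_i(187 − 2X) − 34x_i − 2x_i², with X = x_i + Σ_{j≠i} x_j.
First-order condition: 153 − 8x_i − 2Σ_{j≠i} x_j = 0.
In a symmetric equilibrium every mine chooses the same x, so Σ_{j≠i} x_j = 2x. The condition becomes 153 − 12x = 0, giving x = 153/12 = 12.75.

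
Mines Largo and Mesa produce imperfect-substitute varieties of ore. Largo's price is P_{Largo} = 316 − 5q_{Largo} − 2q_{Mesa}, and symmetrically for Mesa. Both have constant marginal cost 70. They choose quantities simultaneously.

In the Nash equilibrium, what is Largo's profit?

Mine Largo's profit: π = q_{Largo}(316 − 5q_{Largo} − 2q_{Mesa}) − 70q_{Largo}.
∂π/∂q_{Largo} = 246 − 10q_{Largo} − 2q_{Mesa} = 0 ⇒ q_{Largo} = 24.6 − 0.2q_{Mesa}.
The game is symmetric, so in equilibrium q_{Mesa} = q_{Largo}: the reaction function gives 1.2q_{Largo} = 24.6, hence q_{Largo} = 20.5.
P_{Largo} = 316 − 5·20.5 − 2·20.5 = 172.5.
Profit = (172.5 − 70)·20.5 = 2101.25.

2101.25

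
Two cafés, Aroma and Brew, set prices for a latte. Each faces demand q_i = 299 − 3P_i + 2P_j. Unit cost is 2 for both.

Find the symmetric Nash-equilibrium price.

Aroma's profit: π = (P_{Aroma} − 2)(299 − 3P_{Aroma} + 2P_{Brew}).
∂π/∂P_{Aroma} = 305 − 6P_{Aroma} + 2P_{Brew} = 0 ⇒ P_{Aroma} = 305/6 + (1/3)P_{Brew}.
Setting P_{Aroma} = P_{Brew} in the reaction function: P_{Aroma} = 305/6 + (1/3)P_{Aroma}, so P_{Aroma} = (305/6) / (2/3) = 76.25.

76.25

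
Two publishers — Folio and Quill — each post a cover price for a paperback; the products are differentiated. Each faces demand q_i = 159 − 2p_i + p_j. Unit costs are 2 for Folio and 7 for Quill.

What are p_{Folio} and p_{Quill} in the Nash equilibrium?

55, 57

Folio's profit: π = (p_{Folio} − 2)(159 − 2p_{Folio} + p_{Quill}).
∂π/∂p_{Folio} = 163 − 4p_{Folio} + p_{Quill} = 0 ⇒ p_{Folio} = 40.75 + 0.25p_{Quill}.
Similarly p_{Quill} = 43.25 + 0.25p_{Folio}.
Plugging p_{Quill} into Folio's best response: p_{Folio} = 40.75 + 0.25(43.25 + 0.25p_{Folio}) ⇒ 0.9375p_{Folio} = 51.5625, so p_{Folio} = 55.
Then p_{Quill} = 43.25 + 0.25·55 = 57.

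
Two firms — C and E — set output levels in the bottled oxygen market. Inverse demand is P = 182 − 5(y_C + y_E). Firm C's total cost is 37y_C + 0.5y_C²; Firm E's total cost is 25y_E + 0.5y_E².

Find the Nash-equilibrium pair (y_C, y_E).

Firm C's profit: π = y_C(182 − 5(y_C + y_E)) − 37y_C − 0.5y_C².
∂π/∂y_C = 145 − 11y_C − 5y_E = 0, so y_C = 145/11 − (5/11)y_E.
By the same steps for E: y_E = 157/11 − (5/11)y_C.
Solving the two reaction functions simultaneously: (1 − (−5/11)(−5/11))y_C = 145/11 − (5/11)·(157/11), so (96/121)y_C = 810/121 and y_C = 8.4375.
Then y_E = 157/11 − (5/11)·8.4375 = 10.4375.

8.4375, 10.4375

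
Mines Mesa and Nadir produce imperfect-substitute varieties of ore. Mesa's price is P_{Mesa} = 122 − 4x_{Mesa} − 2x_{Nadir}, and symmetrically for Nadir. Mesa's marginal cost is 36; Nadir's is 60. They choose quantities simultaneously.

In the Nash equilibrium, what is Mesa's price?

Mine Mesa's profit: π = x_{Mesa}(122 − 4x_{Mesa} − 2x_{Nadir}) − 36x_{Mesa}.
∂π/∂x_{Mesa} = 86 − 8x_{Mesa} − 2x_{Nadir} = 0 ⇒ x_{Mesa} = 10.75 − 0.25x_{Nadir}.
Similarly x_{Nadir} = 7.75 − 0.25x_{Mesa}.
Substituting the second reaction function into the first: x_{Mesa} = 10.75 − 0.25(7.75 − 0.25x_{Mesa}), which gives 0.9375x_{Mesa} = 8.8125 ⇒ x_{Mesa} = 9.4.
Then x_{Nadir} = 7.75 − 0.25·9.4 = 5.4.
P_{Mesa} = 122 − 4·9.4 − 2·5.4 = 73.6.

73.6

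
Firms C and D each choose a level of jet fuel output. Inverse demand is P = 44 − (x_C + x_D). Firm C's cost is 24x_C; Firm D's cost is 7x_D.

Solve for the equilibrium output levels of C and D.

1, 18

Firm C's profit: π = x_C(44 − (x_C + x_D)) − 24x_C.
∂π/∂x_C = 20 − 2x_C − x_D = 0, so x_C = 10 − 0.5x_D.
By the same steps for D: x_D = 18.5 − 0.5x_C.
Solving the two reaction functions simultaneously: (1 − (−0.5)(−0.5))x_C = 10 − 0.5·18.5, so 0.75x_C = 0.75 and x_C = 1.
Then x_D = 18.5 − 0.5·1 = 18.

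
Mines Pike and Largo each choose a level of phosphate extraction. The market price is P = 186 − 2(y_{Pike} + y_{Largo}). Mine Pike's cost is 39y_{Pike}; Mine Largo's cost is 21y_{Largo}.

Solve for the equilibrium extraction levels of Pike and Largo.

21.5, 30.5

Mine Pike's profit: π = y_{Pike}(186 − 2(y_{Pike} + y_{Largo})) − 39y_{Pike}.
∂π/∂y_{Pike} = 147 − 4y_{Pike} − 2y_{Largo} = 0, so y_{Pike} = 36.75 − 0.5y_{Largo}.
By the same steps for Largo: y_{Largo} = 41.25 − 0.5y_{Pike}.
Solving the two reaction functions simultaneously: (1 − (−0.5)(−0.5))y_{Pike} = 36.75 − 0.5·41.25, so 0.75y_{Pike} = 16.125 and y_{Pike} = 21.5.
Then y_{Largo} = 41.25 − 0.5·21.5 = 30.5.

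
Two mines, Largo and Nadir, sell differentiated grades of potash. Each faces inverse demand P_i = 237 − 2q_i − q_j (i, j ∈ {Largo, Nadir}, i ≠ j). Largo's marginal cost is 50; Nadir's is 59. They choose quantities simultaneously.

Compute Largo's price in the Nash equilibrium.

Mine Largo's profit: π = q_{Largo}(237 − 2q_{Largo} − q_{Nadir}) − 50q_{Largo}.
∂π/∂q_{Largo} = 187 − 4q_{Largo} − q_{Nadir} = 0 ⇒ q_{Largo} = 46.75 − 0.25q_{Nadir}.
Similarly q_{Nadir} = 44.5 − 0.25q_{Largo}.
Plugging q_{Nadir} into Largo's best response: q_{Largo} = 46.75 − 0.25(44.5 − 0.25q_{Largo}) ⇒ 0.9375q_{Largo} = 35.625, so q_{Largo} = 38.
Then q_{Nadir} = 44.5 − 0.25·38 = 35.
P_{Largo} = 237 − 2·38 − 35 = 126.

126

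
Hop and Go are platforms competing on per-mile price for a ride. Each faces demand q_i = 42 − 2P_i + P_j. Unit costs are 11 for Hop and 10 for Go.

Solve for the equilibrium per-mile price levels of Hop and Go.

21.2, 20.8

Hop's profit: π = (P_{Hop} − 11)(42 − 2P_{Hop} + P_{Go}).
∂π/∂P_{Hop} = 64 − 4P_{Hop} + P_{Go} = 0 ⇒ P_{Hop} = 16 + 0.25P_{Go}.
Similarly P_{Go} = 15.5 + 0.25P_{Hop}.
Solving the two reaction functions simultaneously: (1 − (0.25)(0.25))P_{Hop} = 16 + 0.25·15.5, so 0.9375P_{Hop} = 19.875 and P_{Hop} = 21.2.
Then P_{Go} = 15.5 + 0.25·21.2 = 20.8.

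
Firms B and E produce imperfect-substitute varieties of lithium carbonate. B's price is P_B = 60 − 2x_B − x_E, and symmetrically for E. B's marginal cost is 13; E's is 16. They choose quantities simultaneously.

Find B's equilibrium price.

Firm B's profit: π = x_B(60 − 2x_B − x_E) − 13x_B.
∂π/∂x_B = 47 − 4x_B − x_E = 0 ⇒ x_B = 11.75 − 0.25x_E.
Similarly x_E = 11 − 0.25x_B.
Plugging x_E into B's best response: x_B = 11.75 − 0.25(11 − 0.25x_B) ⇒ 0.9375x_B = 9, so x_B = 9.6.
Then x_E = 11 − 0.25·9.6 = 8.6.
P_B = 60 − 2·9.6 − 8.6 = 32.2.

32.2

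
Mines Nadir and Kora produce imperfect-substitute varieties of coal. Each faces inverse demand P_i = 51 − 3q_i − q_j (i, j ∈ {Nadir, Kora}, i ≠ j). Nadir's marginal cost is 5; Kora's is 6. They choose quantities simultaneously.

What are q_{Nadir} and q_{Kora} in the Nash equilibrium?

6.6, 6.4

Mine Nadir's profit: π = q_{Nadir}(51 − 3q_{Nadir} − q_{Kora}) − 5q_{Nadir}.
∂π/∂q_{Nadir} = 46 − 6q_{Nadir} − q_{Kora} = 0 ⇒ q_{Nadir} = 23/3 − (1/6)q_{Kora}.
Similarly q_{Kora} = 7.5 − (1/6)q_{Nadir}.
Plugging q_{Kora} into Nadir's best response: q_{Nadir} = 23/3 − (1/6)(7.5 − (1/6)q_{Nadir}) ⇒ (35/36)q_{Nadir} = 77/12, so q_{Nadir} = 6.6.
Then q_{Kora} = 7.5 − (1/6)·6.6 = 6.4.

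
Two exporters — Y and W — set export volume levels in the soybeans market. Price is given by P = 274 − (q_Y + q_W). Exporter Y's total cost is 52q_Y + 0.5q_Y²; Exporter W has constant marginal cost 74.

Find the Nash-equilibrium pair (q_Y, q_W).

48.8, 75.6

Exporter Y's profit: π = q_Y(274 − (q_Y + q_W)) − 52q_Y − 0.5q_Y².
∂π/∂q_Y = 222 − 3q_Y − q_W = 0, so q_Y = 74 − (1/3)q_W.
For W: ∂π/∂q_W = 200 − 2q_W − q_Y = 0 ⇒ q_W = 100 − 0.5q_Y.
Plugging q_W into Y's best response: q_Y = 74 − (1/3)(100 − 0.5q_Y) ⇒ (5/6)q_Y = 122/3, so q_Y = 48.8.
Then q_W = 100 − 0.5·48.8 = 75.6.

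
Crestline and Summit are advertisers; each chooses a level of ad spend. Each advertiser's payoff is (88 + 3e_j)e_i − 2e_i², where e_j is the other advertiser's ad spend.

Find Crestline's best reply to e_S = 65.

70.75

Crestline's payoff is (88 + 3e_S)e_C − 2e_C².
∂π/∂e_C = 88 + 3e_S − 4e_C = 0, so e_C = 22 + 0.75e_S.
At e_S = 65: e_C = 22 + 0.75·65 = 70.75.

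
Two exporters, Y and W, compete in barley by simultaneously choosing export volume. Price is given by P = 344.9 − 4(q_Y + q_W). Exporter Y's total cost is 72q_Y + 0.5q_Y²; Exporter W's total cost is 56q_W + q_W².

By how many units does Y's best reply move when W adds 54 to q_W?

Exporter Y's profit: π = q_Y(344.9 − 4(q_Y + q_W)) − 72q_Y − 0.5q_Y².
∂π/∂q_Y = 272.9 − 9q_Y − 4q_W = 0, so q_Y = 2729/90 − (4/9)q_W.
The reaction-function slope is −4/9, so a 54-unit rise in q_W moves q_Y by −4/9 × 54 = −24. Y's best response falls — the actions are strategic substitutes.

-24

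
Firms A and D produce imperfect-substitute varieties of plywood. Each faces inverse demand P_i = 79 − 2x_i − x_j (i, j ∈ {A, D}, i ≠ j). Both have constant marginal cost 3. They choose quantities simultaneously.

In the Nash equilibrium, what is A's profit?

Firm A's profit: π = x_A(79 − 2x_A − x_D) − 3x_A.
∂π/∂x_A = 76 − 4x_A − x_D = 0 ⇒ x_A = 19 − 0.25x_D.
By symmetry x_D = x_A; substituting into the reaction function, 1.25x_A = 19 and x_A = 15.2.
P_A = 79 − 2·15.2 − 15.2 = 33.4.
Profit = (33.4 − 3)·15.2 = 462.08.

462.08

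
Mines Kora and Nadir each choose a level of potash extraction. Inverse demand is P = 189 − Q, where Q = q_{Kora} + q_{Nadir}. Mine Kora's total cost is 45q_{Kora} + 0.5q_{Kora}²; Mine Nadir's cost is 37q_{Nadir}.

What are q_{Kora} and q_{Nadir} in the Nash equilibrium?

Mine Kora's profit: π = q_{Kora}(189 − (q_{Kora} + q_{Nadir})) − 45q_{Kora} − 0.5q_{Kora}².
∂π/∂q_{Kora} = 144 − 3q_{Kora} − q_{Nadir} = 0, so q_{Kora} = 48 − (1/3)q_{Nadir}.
For Nadir: ∂π/∂q_{Nadir} = 152 − 2q_{Nadir} − q_{Kora} = 0 ⇒ q_{Nadir} = 76 − 0.5q_{Kora}.
Substituting the second reaction function into the first: q_{Kora} = 48 − (1/3)(76 − 0.5q_{Kora}), which gives (5/6)q_{Kora} = 68/3 ⇒ q_{Kora} = 27.2.
Then q_{Nadir} = 76 − 0.5·27.2 = 62.4.

27.2, 62.4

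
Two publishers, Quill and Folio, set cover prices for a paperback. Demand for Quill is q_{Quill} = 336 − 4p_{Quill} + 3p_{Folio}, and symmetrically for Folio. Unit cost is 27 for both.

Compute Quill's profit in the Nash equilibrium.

15276.96

Quill's profit: π = (p_{Quill} − 27)(336 − 4p_{Quill} + 3p_{Folio}).
∂π/∂p_{Quill} = 444 − 8p_{Quill} + 3p_{Folio} = 0 ⇒ p_{Quill} = 55.5 + 0.375p_{Folio}.
Setting p_{Quill} = p_{Folio} in the reaction function: p_{Quill} = 55.5 + 0.375p_{Quill}, so p_{Quill} = 55.5 / 0.625 = 88.8.
q_{Quill} = 336 − 4·88.8 + 3·88.8 = 247.2.
Profit = (88.8 − 27)·247.2 = 15276.96.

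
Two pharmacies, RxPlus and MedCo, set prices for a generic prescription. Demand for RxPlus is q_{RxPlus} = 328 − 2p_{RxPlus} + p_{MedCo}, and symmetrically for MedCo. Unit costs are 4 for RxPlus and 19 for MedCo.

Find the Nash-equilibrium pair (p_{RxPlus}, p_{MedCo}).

RxPlus's profit: π = (p_{RxPlus} − 4)(328 − 2p_{RxPlus} + p_{MedCo}).
∂π/∂p_{RxPlus} = 336 − 4p_{RxPlus} + p_{MedCo} = 0 ⇒ p_{RxPlus} = 84 + 0.25p_{MedCo}.
Similarly p_{MedCo} = 91.5 + 0.25p_{RxPlus}.
Solving the two reaction functions simultaneously: (1 − (0.25)(0.25))p_{RxPlus} = 84 + 0.25·91.5, so 0.9375p_{RxPlus} = 106.875 and p_{RxPlus} = 114.
Then p_{MedCo} = 91.5 + 0.25·114 = 120.

114, 120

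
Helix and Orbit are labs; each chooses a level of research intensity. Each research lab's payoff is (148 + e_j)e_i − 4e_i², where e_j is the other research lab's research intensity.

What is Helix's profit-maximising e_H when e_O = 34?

22.75

Helix's payoff is (148 + e_O)e_H − 4e_H².
∂π/∂e_H = 148 + e_O − 8e_H = 0, so e_H = 18.5 + 0.125e_O.
At e_O = 34: e_H = 18.5 + 0.125·34 = 22.75.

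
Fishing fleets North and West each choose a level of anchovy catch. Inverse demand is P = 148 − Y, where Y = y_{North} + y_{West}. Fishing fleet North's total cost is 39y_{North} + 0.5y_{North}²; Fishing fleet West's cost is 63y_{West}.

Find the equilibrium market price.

92.2

Fishing fleet North's profit: π = y_{North}(148 − (y_{North} + y_{West})) − 39y_{North} − 0.5y_{North}².
∂π/∂y_{North} = 109 − 3y_{North} − y_{West} = 0, so y_{North} = 109/3 − (1/3)y_{West}.
For West: ∂π/∂y_{West} = 85 − 2y_{West} − y_{North} = 0 ⇒ y_{West} = 42.5 − 0.5y_{North}.
Solving the two reaction functions simultaneously: (1 − (−1/3)(−0.5))y_{North} = 109/3 − (1/3)·42.5, so (5/6)y_{North} = 133/6 and y_{North} = 26.6.
Then y_{West} = 42.5 − 0.5·26.6 = 29.2.
Equilibrium price: P = 148 − 55.8 = 92.2.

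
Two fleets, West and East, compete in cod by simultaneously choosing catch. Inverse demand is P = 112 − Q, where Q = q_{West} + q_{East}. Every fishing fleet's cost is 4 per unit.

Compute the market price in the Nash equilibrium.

40

Fishing fleet West's profit: π = q_{West}(112 − (q_{West} + q_{East})) − 4q_{West}.
∂π/∂q_{West} = 108 − 2q_{West} − q_{East} = 0, so q_{West} = 54 − 0.5q_{East}.
By symmetry q_{East} = q_{West}; substituting into the reaction function, 1.5q_{West} = 54 and q_{West} = 36.
Equilibrium price: P = 112 − 72 = 40.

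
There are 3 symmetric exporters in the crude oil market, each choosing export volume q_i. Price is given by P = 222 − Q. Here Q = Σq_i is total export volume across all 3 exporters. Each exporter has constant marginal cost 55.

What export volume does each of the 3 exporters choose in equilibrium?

A representative exporter's profit is π_i = q_i(222 − Q) − 55q_i, with Q = q_i + Σ_{j≠i} q_j.
First-order condition: 167 − 2q_i − Σ_{j≠i} q_j = 0.
With identical exporters, set every q_j = q: then 167 − 2q − 2q = 0, i.e. q = 167/4 = 41.75.

41.75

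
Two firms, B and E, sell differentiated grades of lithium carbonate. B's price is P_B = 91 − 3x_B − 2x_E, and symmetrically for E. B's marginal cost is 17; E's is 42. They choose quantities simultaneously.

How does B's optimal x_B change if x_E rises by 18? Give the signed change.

Firm B's profit: π = x_B(91 − 3x_B − 2x_E) − 17x_B.
∂π/∂x_B = 74 − 6x_B − 2x_E = 0 ⇒ x_B = 37/3 − (1/3)x_E.
The reaction-function slope is −1/3, so an 18-unit rise in x_E moves x_B by −1/3 × 18 = −6. B's best response falls — the actions are strategic substitutes.

-6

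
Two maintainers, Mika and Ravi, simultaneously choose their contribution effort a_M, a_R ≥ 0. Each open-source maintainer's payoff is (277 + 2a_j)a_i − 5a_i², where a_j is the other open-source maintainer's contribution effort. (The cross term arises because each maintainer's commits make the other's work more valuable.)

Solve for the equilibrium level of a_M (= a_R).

34.625

Mika's payoff is (277 + 2a_R)a_M − 5a_M².
∂π/∂a_M = 277 + 2a_R − 10a_M = 0, so a_M = 27.7 + 0.2a_R.
By symmetry a_R = a_M; substituting into the reaction function, 0.8a_M = 27.7 and a_M = 34.625.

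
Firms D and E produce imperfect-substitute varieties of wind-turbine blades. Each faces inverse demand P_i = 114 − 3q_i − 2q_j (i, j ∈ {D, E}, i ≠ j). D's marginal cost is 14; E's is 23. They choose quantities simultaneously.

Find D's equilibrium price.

Firm D's profit: π = q_D(114 − 3q_D − 2q_E) − 14q_D.
∂π/∂q_D = 100 − 6q_D − 2q_E = 0 ⇒ q_D = 50/3 − (1/3)q_E.
Similarly q_E = 91/6 − (1/3)q_D.
Plugging q_E into D's best response: q_D = 50/3 − (1/3)(91/6 − (1/3)q_D) ⇒ (8/9)q_D = 209/18, so q_D = 13.0625.
Then q_E = 91/6 − (1/3)·13.0625 = 10.8125.
P_D = 114 − 3·13.0625 − 2·10.8125 = 53.1875.

53.1875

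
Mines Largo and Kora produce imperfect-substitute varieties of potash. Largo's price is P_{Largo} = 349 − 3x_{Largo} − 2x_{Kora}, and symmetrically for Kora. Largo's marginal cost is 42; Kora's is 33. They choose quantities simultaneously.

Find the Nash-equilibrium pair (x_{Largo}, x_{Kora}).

Mine Largo's profit: π = x_{Largo}(349 − 3x_{Largo} − 2x_{Kora}) − 42x_{Largo}.
∂π/∂x_{Largo} = 307 − 6x_{Largo} − 2x_{Kora} = 0 ⇒ x_{Largo} = 307/6 − (1/3)x_{Kora}.
Similarly x_{Kora} = 158/3 − (1/3)x_{Largo}.
Plugging x_{Kora} into Largo's best response: x_{Largo} = 307/6 − (1/3)(158/3 − (1/3)x_{Largo}) ⇒ (8/9)x_{Largo} = 605/18, so x_{Largo} = 37.8125.
Then x_{Kora} = 158/3 − (1/3)·37.8125 = 40.0625.

37.8125, 40.0625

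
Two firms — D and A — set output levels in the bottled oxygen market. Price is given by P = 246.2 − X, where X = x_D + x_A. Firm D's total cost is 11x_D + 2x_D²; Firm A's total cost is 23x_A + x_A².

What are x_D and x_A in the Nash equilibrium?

Firm D's profit: π = x_D(246.2 − (x_D + x_A)) − 11x_D − 2x_D².
∂π/∂x_D = 235.2 − 6x_D − x_A = 0, so x_D = 39.2 − (1/6)x_A.
For A: ∂π/∂x_A = 223.2 − 4x_A − x_D = 0 ⇒ x_A = 55.8 − 0.25x_D.
Plugging x_A into D's best response: x_D = 39.2 − (1/6)(55.8 − 0.25x_D) ⇒ (23/24)x_D = 29.9, so x_D = 31.2.
Then x_A = 55.8 − 0.25·31.2 = 48.

31.2, 48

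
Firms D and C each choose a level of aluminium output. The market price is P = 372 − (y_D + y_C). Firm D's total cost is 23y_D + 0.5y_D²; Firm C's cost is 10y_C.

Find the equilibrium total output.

214.6

Firm D's profit: π = y_D(372 − (y_D + y_C)) − 23y_D − 0.5y_D².
∂π/∂y_D = 349 − 3y_D − y_C = 0, so y_D = 349/3 − (1/3)y_C.
For C: ∂π/∂y_C = 362 − 2y_C − y_D = 0 ⇒ y_C = 181 − 0.5y_D.
Solving the two reaction functions simultaneously: (1 − (−1/3)(−0.5))y_D = 349/3 − (1/3)·181, so (5/6)y_D = 56 and y_D = 67.2.
Then y_C = 181 − 0.5·67.2 = 147.4.
Total output: 67.2 + 147.4 = 214.6.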